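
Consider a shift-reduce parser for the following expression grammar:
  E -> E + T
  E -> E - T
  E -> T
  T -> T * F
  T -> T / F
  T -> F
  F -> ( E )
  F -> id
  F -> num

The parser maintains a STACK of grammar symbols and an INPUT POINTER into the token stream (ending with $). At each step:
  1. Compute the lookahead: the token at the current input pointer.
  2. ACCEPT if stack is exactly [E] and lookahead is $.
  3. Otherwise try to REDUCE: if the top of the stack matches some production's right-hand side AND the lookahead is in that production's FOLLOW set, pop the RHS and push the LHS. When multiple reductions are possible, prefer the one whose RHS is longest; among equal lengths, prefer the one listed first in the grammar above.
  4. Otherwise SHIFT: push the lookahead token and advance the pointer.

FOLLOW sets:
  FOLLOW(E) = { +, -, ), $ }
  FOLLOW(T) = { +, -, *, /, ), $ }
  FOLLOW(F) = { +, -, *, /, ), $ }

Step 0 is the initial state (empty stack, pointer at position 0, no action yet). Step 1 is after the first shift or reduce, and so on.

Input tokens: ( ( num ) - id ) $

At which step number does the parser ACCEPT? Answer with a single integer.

Step 1: shift (. Stack=[(] ptr=1 lookahead=( remaining=[( num ) - id ) $]
Step 2: shift (. Stack=[( (] ptr=2 lookahead=num remaining=[num ) - id ) $]
Step 3: shift num. Stack=[( ( num] ptr=3 lookahead=) remaining=[) - id ) $]
Step 4: reduce F->num. Stack=[( ( F] ptr=3 lookahead=) remaining=[) - id ) $]
Step 5: reduce T->F. Stack=[( ( T] ptr=3 lookahead=) remaining=[) - id ) $]
Step 6: reduce E->T. Stack=[( ( E] ptr=3 lookahead=) remaining=[) - id ) $]
Step 7: shift ). Stack=[( ( E )] ptr=4 lookahead=- remaining=[- id ) $]
Step 8: reduce F->( E ). Stack=[( F] ptr=4 lookahead=- remaining=[- id ) $]
Step 9: reduce T->F. Stack=[( T] ptr=4 lookahead=- remaining=[- id ) $]
Step 10: reduce E->T. Stack=[( E] ptr=4 lookahead=- remaining=[- id ) $]
Step 11: shift -. Stack=[( E -] ptr=5 lookahead=id remaining=[id ) $]
Step 12: shift id. Stack=[( E - id] ptr=6 lookahead=) remaining=[) $]
Step 13: reduce F->id. Stack=[( E - F] ptr=6 lookahead=) remaining=[) $]
Step 14: reduce T->F. Stack=[( E - T] ptr=6 lookahead=) remaining=[) $]
Step 15: reduce E->E - T. Stack=[( E] ptr=6 lookahead=) remaining=[) $]
Step 16: shift ). Stack=[( E )] ptr=7 lookahead=$ remaining=[$]
Step 17: reduce F->( E ). Stack=[F] ptr=7 lookahead=$ remaining=[$]
Step 18: reduce T->F. Stack=[T] ptr=7 lookahead=$ remaining=[$]
Step 19: reduce E->T. Stack=[E] ptr=7 lookahead=$ remaining=[$]
Step 20: accept. Stack=[E] ptr=7 lookahead=$ remaining=[$]

Answer: 20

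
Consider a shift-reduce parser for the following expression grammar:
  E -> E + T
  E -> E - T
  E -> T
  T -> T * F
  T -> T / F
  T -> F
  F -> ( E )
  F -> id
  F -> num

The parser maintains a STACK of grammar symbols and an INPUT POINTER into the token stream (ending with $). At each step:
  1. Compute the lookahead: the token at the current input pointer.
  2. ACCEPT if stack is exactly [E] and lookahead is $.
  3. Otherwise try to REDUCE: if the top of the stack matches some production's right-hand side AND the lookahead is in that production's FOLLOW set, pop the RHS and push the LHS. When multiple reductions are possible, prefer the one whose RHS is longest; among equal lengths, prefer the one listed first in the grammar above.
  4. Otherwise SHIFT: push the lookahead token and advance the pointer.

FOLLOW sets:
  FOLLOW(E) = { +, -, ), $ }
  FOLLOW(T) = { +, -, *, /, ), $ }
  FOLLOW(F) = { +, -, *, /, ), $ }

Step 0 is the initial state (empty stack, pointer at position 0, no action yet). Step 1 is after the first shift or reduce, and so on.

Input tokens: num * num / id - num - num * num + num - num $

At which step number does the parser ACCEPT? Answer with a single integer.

Answer: 37

Derivation:
Step 1: shift num. Stack=[num] ptr=1 lookahead=* remaining=[* num / id - num - num * num + num - num $]
Step 2: reduce F->num. Stack=[F] ptr=1 lookahead=* remaining=[* num / id - num - num * num + num - num $]
Step 3: reduce T->F. Stack=[T] ptr=1 lookahead=* remaining=[* num / id - num - num * num + num - num $]
Step 4: shift *. Stack=[T *] ptr=2 lookahead=num remaining=[num / id - num - num * num + num - num $]
Step 5: shift num. Stack=[T * num] ptr=3 lookahead=/ remaining=[/ id - num - num * num + num - num $]
Step 6: reduce F->num. Stack=[T * F] ptr=3 lookahead=/ remaining=[/ id - num - num * num + num - num $]
Step 7: reduce T->T * F. Stack=[T] ptr=3 lookahead=/ remaining=[/ id - num - num * num + num - num $]
Step 8: shift /. Stack=[T /] ptr=4 lookahead=id remaining=[id - num - num * num + num - num $]
Step 9: shift id. Stack=[T / id] ptr=5 lookahead=- remaining=[- num - num * num + num - num $]
Step 10: reduce F->id. Stack=[T / F] ptr=5 lookahead=- remaining=[- num - num * num + num - num $]
Step 11: reduce T->T / F. Stack=[T] ptr=5 lookahead=- remaining=[- num - num * num + num - num $]
Step 12: reduce E->T. Stack=[E] ptr=5 lookahead=- remaining=[- num - num * num + num - num $]
Step 13: shift -. Stack=[E -] ptr=6 lookahead=num remaining=[num - num * num + num - num $]
Step 14: shift num. Stack=[E - num] ptr=7 lookahead=- remaining=[- num * num + num - num $]
Step 15: reduce F->num. Stack=[E - F] ptr=7 lookahead=- remaining=[- num * num + num - num $]
Step 16: reduce T->F. Stack=[E - T] ptr=7 lookahead=- remaining=[- num * num + num - num $]
Step 17: reduce E->E - T. Stack=[E] ptr=7 lookahead=- remaining=[- num * num + num - num $]
Step 18: shift -. Stack=[E -] ptr=8 lookahead=num remaining=[num * num + num - num $]
Step 19: shift num. Stack=[E - num] ptr=9 lookahead=* remaining=[* num + num - num $]
Step 20: reduce F->num. Stack=[E - F] ptr=9 lookahead=* remaining=[* num + num - num $]
Step 21: reduce T->F. Stack=[E - T] ptr=9 lookahead=* remaining=[* num + num - num $]
Step 22: shift *. Stack=[E - T *] ptr=10 lookahead=num remaining=[num + num - num $]
Step 23: shift num. Stack=[E - T * num] ptr=11 lookahead=+ remaining=[+ num - num $]
Step 24: reduce F->num. Stack=[E - T * F] ptr=11 lookahead=+ remaining=[+ num - num $]
Step 25: reduce T->T * F. Stack=[E - T] ptr=11 lookahead=+ remaining=[+ num - num $]
Step 26: reduce E->E - T. Stack=[E] ptr=11 lookahead=+ remaining=[+ num - num $]
Step 27: shift +. Stack=[E +] ptr=12 lookahead=num remaining=[num - num $]
Step 28: shift num. Stack=[E + num] ptr=13 lookahead=- remaining=[- num $]
Step 29: reduce F->num. Stack=[E + F] ptr=13 lookahead=- remaining=[- num $]
Step 30: reduce T->F. Stack=[E + T] ptr=13 lookahead=- remaining=[- num $]
Step 31: reduce E->E + T. Stack=[E] ptr=13 lookahead=- remaining=[- num $]
Step 32: shift -. Stack=[E -] ptr=14 lookahead=num remaining=[num $]
Step 33: shift num. Stack=[E - num] ptr=15 lookahead=$ remaining=[$]
Step 34: reduce F->num. Stack=[E - F] ptr=15 lookahead=$ remaining=[$]
Step 35: reduce T->F. Stack=[E - T] ptr=15 lookahead=$ remaining=[$]
Step 36: reduce E->E - T. Stack=[E] ptr=15 lookahead=$ remaining=[$]
Step 37: accept. Stack=[E] ptr=15 lookahead=$ remaining=[$]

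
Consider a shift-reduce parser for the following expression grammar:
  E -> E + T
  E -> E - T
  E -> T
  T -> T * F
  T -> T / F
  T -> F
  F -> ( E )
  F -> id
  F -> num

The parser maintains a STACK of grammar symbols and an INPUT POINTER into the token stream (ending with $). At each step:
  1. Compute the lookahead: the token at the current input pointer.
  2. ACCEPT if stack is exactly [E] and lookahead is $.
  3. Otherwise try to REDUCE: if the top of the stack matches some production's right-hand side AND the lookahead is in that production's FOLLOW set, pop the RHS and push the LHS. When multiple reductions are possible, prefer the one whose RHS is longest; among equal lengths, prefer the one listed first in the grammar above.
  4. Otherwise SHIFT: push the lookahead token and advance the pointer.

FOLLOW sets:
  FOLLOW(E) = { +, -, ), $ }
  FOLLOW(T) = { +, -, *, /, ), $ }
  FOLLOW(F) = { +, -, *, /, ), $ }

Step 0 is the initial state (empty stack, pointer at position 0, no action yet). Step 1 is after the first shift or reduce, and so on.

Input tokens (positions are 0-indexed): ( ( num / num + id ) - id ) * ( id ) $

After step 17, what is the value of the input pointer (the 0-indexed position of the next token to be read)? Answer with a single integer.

Answer: 8

Derivation:
Step 1: shift (. Stack=[(] ptr=1 lookahead=( remaining=[( num / num + id ) - id ) * ( id ) $]
Step 2: shift (. Stack=[( (] ptr=2 lookahead=num remaining=[num / num + id ) - id ) * ( id ) $]
Step 3: shift num. Stack=[( ( num] ptr=3 lookahead=/ remaining=[/ num + id ) - id ) * ( id ) $]
Step 4: reduce F->num. Stack=[( ( F] ptr=3 lookahead=/ remaining=[/ num + id ) - id ) * ( id ) $]
Step 5: reduce T->F. Stack=[( ( T] ptr=3 lookahead=/ remaining=[/ num + id ) - id ) * ( id ) $]
Step 6: shift /. Stack=[( ( T /] ptr=4 lookahead=num remaining=[num + id ) - id ) * ( id ) $]
Step 7: shift num. Stack=[( ( T / num] ptr=5 lookahead=+ remaining=[+ id ) - id ) * ( id ) $]
Step 8: reduce F->num. Stack=[( ( T / F] ptr=5 lookahead=+ remaining=[+ id ) - id ) * ( id ) $]
Step 9: reduce T->T / F. Stack=[( ( T] ptr=5 lookahead=+ remaining=[+ id ) - id ) * ( id ) $]
Step 10: reduce E->T. Stack=[( ( E] ptr=5 lookahead=+ remaining=[+ id ) - id ) * ( id ) $]
Step 11: shift +. Stack=[( ( E +] ptr=6 lookahead=id remaining=[id ) - id ) * ( id ) $]
Step 12: shift id. Stack=[( ( E + id] ptr=7 lookahead=) remaining=[) - id ) * ( id ) $]
Step 13: reduce F->id. Stack=[( ( E + F] ptr=7 lookahead=) remaining=[) - id ) * ( id ) $]
Step 14: reduce T->F. Stack=[( ( E + T] ptr=7 lookahead=) remaining=[) - id ) * ( id ) $]
Step 15: reduce E->E + T. Stack=[( ( E] ptr=7 lookahead=) remaining=[) - id ) * ( id ) $]
Step 16: shift ). Stack=[( ( E )] ptr=8 lookahead=- remaining=[- id ) * ( id ) $]
Step 17: reduce F->( E ). Stack=[( F] ptr=8 lookahead=- remaining=[- id ) * ( id ) $]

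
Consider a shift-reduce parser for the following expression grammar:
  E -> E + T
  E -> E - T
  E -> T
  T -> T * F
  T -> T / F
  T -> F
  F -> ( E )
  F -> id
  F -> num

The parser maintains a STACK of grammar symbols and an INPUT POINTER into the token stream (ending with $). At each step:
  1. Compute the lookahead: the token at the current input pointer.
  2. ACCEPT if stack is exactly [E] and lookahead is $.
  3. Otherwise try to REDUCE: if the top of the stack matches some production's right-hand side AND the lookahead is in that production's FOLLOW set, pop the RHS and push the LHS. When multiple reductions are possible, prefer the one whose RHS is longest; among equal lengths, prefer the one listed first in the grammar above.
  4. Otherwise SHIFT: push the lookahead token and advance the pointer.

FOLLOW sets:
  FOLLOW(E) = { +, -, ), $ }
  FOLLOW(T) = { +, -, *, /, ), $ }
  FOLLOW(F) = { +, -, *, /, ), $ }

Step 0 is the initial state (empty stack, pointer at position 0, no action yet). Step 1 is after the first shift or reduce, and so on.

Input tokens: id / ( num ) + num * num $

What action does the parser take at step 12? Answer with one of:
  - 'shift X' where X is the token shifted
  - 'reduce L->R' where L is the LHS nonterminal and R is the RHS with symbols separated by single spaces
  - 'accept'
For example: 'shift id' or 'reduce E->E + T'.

Answer: reduce T->T / F

Derivation:
Step 1: shift id. Stack=[id] ptr=1 lookahead=/ remaining=[/ ( num ) + num * num $]
Step 2: reduce F->id. Stack=[F] ptr=1 lookahead=/ remaining=[/ ( num ) + num * num $]
Step 3: reduce T->F. Stack=[T] ptr=1 lookahead=/ remaining=[/ ( num ) + num * num $]
Step 4: shift /. Stack=[T /] ptr=2 lookahead=( remaining=[( num ) + num * num $]
Step 5: shift (. Stack=[T / (] ptr=3 lookahead=num remaining=[num ) + num * num $]
Step 6: shift num. Stack=[T / ( num] ptr=4 lookahead=) remaining=[) + num * num $]
Step 7: reduce F->num. Stack=[T / ( F] ptr=4 lookahead=) remaining=[) + num * num $]
Step 8: reduce T->F. Stack=[T / ( T] ptr=4 lookahead=) remaining=[) + num * num $]
Step 9: reduce E->T. Stack=[T / ( E] ptr=4 lookahead=) remaining=[) + num * num $]
Step 10: shift ). Stack=[T / ( E )] ptr=5 lookahead=+ remaining=[+ num * num $]
Step 11: reduce F->( E ). Stack=[T / F] ptr=5 lookahead=+ remaining=[+ num * num $]
Step 12: reduce T->T / F. Stack=[T] ptr=5 lookahead=+ remaining=[+ num * num $]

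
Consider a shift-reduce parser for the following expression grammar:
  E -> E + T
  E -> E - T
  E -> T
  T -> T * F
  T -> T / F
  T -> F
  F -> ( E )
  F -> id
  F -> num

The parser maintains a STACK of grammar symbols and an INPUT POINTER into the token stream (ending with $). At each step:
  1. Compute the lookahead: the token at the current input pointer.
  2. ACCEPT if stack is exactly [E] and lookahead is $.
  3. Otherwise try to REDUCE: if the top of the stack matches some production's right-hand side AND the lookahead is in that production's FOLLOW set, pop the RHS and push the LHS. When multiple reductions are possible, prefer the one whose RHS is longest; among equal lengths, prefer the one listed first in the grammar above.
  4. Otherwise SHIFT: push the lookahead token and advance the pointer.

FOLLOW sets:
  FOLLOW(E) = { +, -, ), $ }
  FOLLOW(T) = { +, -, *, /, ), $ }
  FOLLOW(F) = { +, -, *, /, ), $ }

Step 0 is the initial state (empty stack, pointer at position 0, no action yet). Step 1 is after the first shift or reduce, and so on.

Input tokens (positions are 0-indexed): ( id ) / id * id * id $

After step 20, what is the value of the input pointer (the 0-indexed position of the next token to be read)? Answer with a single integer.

Answer: 9

Derivation:
Step 1: shift (. Stack=[(] ptr=1 lookahead=id remaining=[id ) / id * id * id $]
Step 2: shift id. Stack=[( id] ptr=2 lookahead=) remaining=[) / id * id * id $]
Step 3: reduce F->id. Stack=[( F] ptr=2 lookahead=) remaining=[) / id * id * id $]
Step 4: reduce T->F. Stack=[( T] ptr=2 lookahead=) remaining=[) / id * id * id $]
Step 5: reduce E->T. Stack=[( E] ptr=2 lookahead=) remaining=[) / id * id * id $]
Step 6: shift ). Stack=[( E )] ptr=3 lookahead=/ remaining=[/ id * id * id $]
Step 7: reduce F->( E ). Stack=[F] ptr=3 lookahead=/ remaining=[/ id * id * id $]
Step 8: reduce T->F. Stack=[T] ptr=3 lookahead=/ remaining=[/ id * id * id $]
Step 9: shift /. Stack=[T /] ptr=4 lookahead=id remaining=[id * id * id $]
Step 10: shift id. Stack=[T / id] ptr=5 lookahead=* remaining=[* id * id $]
Step 11: reduce F->id. Stack=[T / F] ptr=5 lookahead=* remaining=[* id * id $]
Step 12: reduce T->T / F. Stack=[T] ptr=5 lookahead=* remaining=[* id * id $]
Step 13: shift *. Stack=[T *] ptr=6 lookahead=id remaining=[id * id $]
Step 14: shift id. Stack=[T * id] ptr=7 lookahead=* remaining=[* id $]
Step 15: reduce F->id. Stack=[T * F] ptr=7 lookahead=* remaining=[* id $]
Step 16: reduce T->T * F. Stack=[T] ptr=7 lookahead=* remaining=[* id $]
Step 17: shift *. Stack=[T *] ptr=8 lookahead=id remaining=[id $]
Step 18: shift id. Stack=[T * id] ptr=9 lookahead=$ remaining=[$]
Step 19: reduce F->id. Stack=[T * F] ptr=9 lookahead=$ remaining=[$]
Step 20: reduce T->T * F. Stack=[T] ptr=9 lookahead=$ remaining=[$]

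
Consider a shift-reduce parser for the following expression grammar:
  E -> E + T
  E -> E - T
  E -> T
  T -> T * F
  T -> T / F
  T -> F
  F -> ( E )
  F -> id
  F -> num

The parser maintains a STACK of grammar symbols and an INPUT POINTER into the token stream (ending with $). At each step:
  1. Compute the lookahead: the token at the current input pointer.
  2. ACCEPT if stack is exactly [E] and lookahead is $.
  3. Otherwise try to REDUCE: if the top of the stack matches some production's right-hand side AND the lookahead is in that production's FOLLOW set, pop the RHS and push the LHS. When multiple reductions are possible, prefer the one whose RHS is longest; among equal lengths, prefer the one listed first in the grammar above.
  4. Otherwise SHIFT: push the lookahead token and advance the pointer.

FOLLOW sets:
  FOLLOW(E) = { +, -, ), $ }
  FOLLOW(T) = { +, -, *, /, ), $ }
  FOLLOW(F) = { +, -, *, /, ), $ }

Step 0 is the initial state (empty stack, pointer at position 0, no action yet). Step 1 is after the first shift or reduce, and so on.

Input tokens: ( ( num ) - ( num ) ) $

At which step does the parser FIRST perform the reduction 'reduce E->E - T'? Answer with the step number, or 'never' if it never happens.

Answer: 20

Derivation:
Step 1: shift (. Stack=[(] ptr=1 lookahead=( remaining=[( num ) - ( num ) ) $]
Step 2: shift (. Stack=[( (] ptr=2 lookahead=num remaining=[num ) - ( num ) ) $]
Step 3: shift num. Stack=[( ( num] ptr=3 lookahead=) remaining=[) - ( num ) ) $]
Step 4: reduce F->num. Stack=[( ( F] ptr=3 lookahead=) remaining=[) - ( num ) ) $]
Step 5: reduce T->F. Stack=[( ( T] ptr=3 lookahead=) remaining=[) - ( num ) ) $]
Step 6: reduce E->T. Stack=[( ( E] ptr=3 lookahead=) remaining=[) - ( num ) ) $]
Step 7: shift ). Stack=[( ( E )] ptr=4 lookahead=- remaining=[- ( num ) ) $]
Step 8: reduce F->( E ). Stack=[( F] ptr=4 lookahead=- remaining=[- ( num ) ) $]
Step 9: reduce T->F. Stack=[( T] ptr=4 lookahead=- remaining=[- ( num ) ) $]
Step 10: reduce E->T. Stack=[( E] ptr=4 lookahead=- remaining=[- ( num ) ) $]
Step 11: shift -. Stack=[( E -] ptr=5 lookahead=( remaining=[( num ) ) $]
Step 12: shift (. Stack=[( E - (] ptr=6 lookahead=num remaining=[num ) ) $]
Step 13: shift num. Stack=[( E - ( num] ptr=7 lookahead=) remaining=[) ) $]
Step 14: reduce F->num. Stack=[( E - ( F] ptr=7 lookahead=) remaining=[) ) $]
Step 15: reduce T->F. Stack=[( E - ( T] ptr=7 lookahead=) remaining=[) ) $]
Step 16: reduce E->T. Stack=[( E - ( E] ptr=7 lookahead=) remaining=[) ) $]
Step 17: shift ). Stack=[( E - ( E )] ptr=8 lookahead=) remaining=[) $]
Step 18: reduce F->( E ). Stack=[( E - F] ptr=8 lookahead=) remaining=[) $]
Step 19: reduce T->F. Stack=[( E - T] ptr=8 lookahead=) remaining=[) $]
Step 20: reduce E->E - T. Stack=[( E] ptr=8 lookahead=) remaining=[) $]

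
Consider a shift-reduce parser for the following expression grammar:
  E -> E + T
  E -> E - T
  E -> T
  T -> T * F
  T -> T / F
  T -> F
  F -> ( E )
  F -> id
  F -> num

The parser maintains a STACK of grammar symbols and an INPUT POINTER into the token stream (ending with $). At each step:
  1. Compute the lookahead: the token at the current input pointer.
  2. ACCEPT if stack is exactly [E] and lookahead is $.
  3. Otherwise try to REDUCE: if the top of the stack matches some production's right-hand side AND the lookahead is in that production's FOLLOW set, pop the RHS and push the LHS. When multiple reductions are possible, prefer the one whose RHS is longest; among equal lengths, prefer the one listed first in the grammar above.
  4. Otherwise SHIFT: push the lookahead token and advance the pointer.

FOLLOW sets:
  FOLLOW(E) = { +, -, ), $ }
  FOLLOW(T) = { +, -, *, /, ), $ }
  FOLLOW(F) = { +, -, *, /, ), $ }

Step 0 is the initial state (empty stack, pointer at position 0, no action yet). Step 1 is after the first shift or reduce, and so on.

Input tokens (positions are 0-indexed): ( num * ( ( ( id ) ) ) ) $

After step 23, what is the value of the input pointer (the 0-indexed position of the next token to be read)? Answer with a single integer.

Step 1: shift (. Stack=[(] ptr=1 lookahead=num remaining=[num * ( ( ( id ) ) ) ) $]
Step 2: shift num. Stack=[( num] ptr=2 lookahead=* remaining=[* ( ( ( id ) ) ) ) $]
Step 3: reduce F->num. Stack=[( F] ptr=2 lookahead=* remaining=[* ( ( ( id ) ) ) ) $]
Step 4: reduce T->F. Stack=[( T] ptr=2 lookahead=* remaining=[* ( ( ( id ) ) ) ) $]
Step 5: shift *. Stack=[( T *] ptr=3 lookahead=( remaining=[( ( ( id ) ) ) ) $]
Step 6: shift (. Stack=[( T * (] ptr=4 lookahead=( remaining=[( ( id ) ) ) ) $]
Step 7: shift (. Stack=[( T * ( (] ptr=5 lookahead=( remaining=[( id ) ) ) ) $]
Step 8: shift (. Stack=[( T * ( ( (] ptr=6 lookahead=id remaining=[id ) ) ) ) $]
Step 9: shift id. Stack=[( T * ( ( ( id] ptr=7 lookahead=) remaining=[) ) ) ) $]
Step 10: reduce F->id. Stack=[( T * ( ( ( F] ptr=7 lookahead=) remaining=[) ) ) ) $]
Step 11: reduce T->F. Stack=[( T * ( ( ( T] ptr=7 lookahead=) remaining=[) ) ) ) $]
Step 12: reduce E->T. Stack=[( T * ( ( ( E] ptr=7 lookahead=) remaining=[) ) ) ) $]
Step 13: shift ). Stack=[( T * ( ( ( E )] ptr=8 lookahead=) remaining=[) ) ) $]
Step 14: reduce F->( E ). Stack=[( T * ( ( F] ptr=8 lookahead=) remaining=[) ) ) $]
Step 15: reduce T->F. Stack=[( T * ( ( T] ptr=8 lookahead=) remaining=[) ) ) $]
Step 16: reduce E->T. Stack=[( T * ( ( E] ptr=8 lookahead=) remaining=[) ) ) $]
Step 17: shift ). Stack=[( T * ( ( E )] ptr=9 lookahead=) remaining=[) ) $]
Step 18: reduce F->( E ). Stack=[( T * ( F] ptr=9 lookahead=) remaining=[) ) $]
Step 19: reduce T->F. Stack=[( T * ( T] ptr=9 lookahead=) remaining=[) ) $]
Step 20: reduce E->T. Stack=[( T * ( E] ptr=9 lookahead=) remaining=[) ) $]
Step 21: shift ). Stack=[( T * ( E )] ptr=10 lookahead=) remaining=[) $]
Step 22: reduce F->( E ). Stack=[( T * F] ptr=10 lookahead=) remaining=[) $]
Step 23: reduce T->T * F. Stack=[( T] ptr=10 lookahead=) remaining=[) $]

Answer: 10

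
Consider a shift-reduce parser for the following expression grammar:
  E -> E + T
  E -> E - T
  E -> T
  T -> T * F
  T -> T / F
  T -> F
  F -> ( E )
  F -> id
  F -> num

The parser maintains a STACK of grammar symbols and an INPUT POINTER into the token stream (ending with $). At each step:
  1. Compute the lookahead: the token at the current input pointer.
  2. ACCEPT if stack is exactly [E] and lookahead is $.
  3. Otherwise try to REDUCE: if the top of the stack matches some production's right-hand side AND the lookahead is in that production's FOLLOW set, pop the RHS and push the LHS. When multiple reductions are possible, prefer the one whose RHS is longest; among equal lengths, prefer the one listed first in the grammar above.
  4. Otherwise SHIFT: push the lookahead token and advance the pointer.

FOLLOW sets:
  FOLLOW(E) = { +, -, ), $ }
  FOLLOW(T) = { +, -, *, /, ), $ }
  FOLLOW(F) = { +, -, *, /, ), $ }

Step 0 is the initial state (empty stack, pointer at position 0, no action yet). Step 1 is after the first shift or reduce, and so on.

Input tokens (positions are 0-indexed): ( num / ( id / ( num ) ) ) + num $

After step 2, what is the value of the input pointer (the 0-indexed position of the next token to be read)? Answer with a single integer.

Step 1: shift (. Stack=[(] ptr=1 lookahead=num remaining=[num / ( id / ( num ) ) ) + num $]
Step 2: shift num. Stack=[( num] ptr=2 lookahead=/ remaining=[/ ( id / ( num ) ) ) + num $]

Answer: 2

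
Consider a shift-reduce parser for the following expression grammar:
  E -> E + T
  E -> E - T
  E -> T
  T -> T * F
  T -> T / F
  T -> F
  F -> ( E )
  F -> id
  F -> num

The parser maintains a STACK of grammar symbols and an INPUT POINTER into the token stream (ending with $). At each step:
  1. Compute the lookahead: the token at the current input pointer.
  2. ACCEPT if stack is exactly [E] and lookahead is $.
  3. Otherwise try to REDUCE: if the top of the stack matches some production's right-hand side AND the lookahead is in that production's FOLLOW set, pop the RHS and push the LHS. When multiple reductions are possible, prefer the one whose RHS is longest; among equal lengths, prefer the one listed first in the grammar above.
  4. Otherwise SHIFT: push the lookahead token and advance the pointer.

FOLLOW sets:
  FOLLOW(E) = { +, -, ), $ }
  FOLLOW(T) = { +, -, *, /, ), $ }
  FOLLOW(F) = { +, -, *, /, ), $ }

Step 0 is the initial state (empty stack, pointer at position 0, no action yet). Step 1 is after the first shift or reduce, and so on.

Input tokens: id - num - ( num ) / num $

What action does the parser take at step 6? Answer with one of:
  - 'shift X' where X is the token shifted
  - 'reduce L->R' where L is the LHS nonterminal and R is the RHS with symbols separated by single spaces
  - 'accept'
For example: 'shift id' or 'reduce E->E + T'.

Step 1: shift id. Stack=[id] ptr=1 lookahead=- remaining=[- num - ( num ) / num $]
Step 2: reduce F->id. Stack=[F] ptr=1 lookahead=- remaining=[- num - ( num ) / num $]
Step 3: reduce T->F. Stack=[T] ptr=1 lookahead=- remaining=[- num - ( num ) / num $]
Step 4: reduce E->T. Stack=[E] ptr=1 lookahead=- remaining=[- num - ( num ) / num $]
Step 5: shift -. Stack=[E -] ptr=2 lookahead=num remaining=[num - ( num ) / num $]
Step 6: shift num. Stack=[E - num] ptr=3 lookahead=- remaining=[- ( num ) / num $]

Answer: shift num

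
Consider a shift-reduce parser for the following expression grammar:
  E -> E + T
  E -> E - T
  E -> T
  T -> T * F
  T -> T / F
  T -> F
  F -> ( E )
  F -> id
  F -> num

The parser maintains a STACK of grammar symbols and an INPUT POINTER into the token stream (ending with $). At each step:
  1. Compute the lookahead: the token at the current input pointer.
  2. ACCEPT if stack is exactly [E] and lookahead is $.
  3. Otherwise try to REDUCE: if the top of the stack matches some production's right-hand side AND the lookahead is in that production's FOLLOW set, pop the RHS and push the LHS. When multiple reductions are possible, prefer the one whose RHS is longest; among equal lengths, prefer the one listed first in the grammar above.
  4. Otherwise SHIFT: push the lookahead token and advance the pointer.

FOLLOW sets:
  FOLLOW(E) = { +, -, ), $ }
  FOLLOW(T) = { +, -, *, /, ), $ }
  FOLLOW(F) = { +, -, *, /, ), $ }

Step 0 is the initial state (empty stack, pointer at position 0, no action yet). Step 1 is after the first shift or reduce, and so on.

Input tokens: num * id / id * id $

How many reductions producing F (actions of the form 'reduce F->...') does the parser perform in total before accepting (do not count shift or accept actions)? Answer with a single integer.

Answer: 4

Derivation:
Step 1: shift num. Stack=[num] ptr=1 lookahead=* remaining=[* id / id * id $]
Step 2: reduce F->num. Stack=[F] ptr=1 lookahead=* remaining=[* id / id * id $]
Step 3: reduce T->F. Stack=[T] ptr=1 lookahead=* remaining=[* id / id * id $]
Step 4: shift *. Stack=[T *] ptr=2 lookahead=id remaining=[id / id * id $]
Step 5: shift id. Stack=[T * id] ptr=3 lookahead=/ remaining=[/ id * id $]
Step 6: reduce F->id. Stack=[T * F] ptr=3 lookahead=/ remaining=[/ id * id $]
Step 7: reduce T->T * F. Stack=[T] ptr=3 lookahead=/ remaining=[/ id * id $]
Step 8: shift /. Stack=[T /] ptr=4 lookahead=id remaining=[id * id $]
Step 9: shift id. Stack=[T / id] ptr=5 lookahead=* remaining=[* id $]
Step 10: reduce F->id. Stack=[T / F] ptr=5 lookahead=* remaining=[* id $]
Step 11: reduce T->T / F. Stack=[T] ptr=5 lookahead=* remaining=[* id $]
Step 12: shift *. Stack=[T *] ptr=6 lookahead=id remaining=[id $]
Step 13: shift id. Stack=[T * id] ptr=7 lookahead=$ remaining=[$]
Step 14: reduce F->id. Stack=[T * F] ptr=7 lookahead=$ remaining=[$]
Step 15: reduce T->T * F. Stack=[T] ptr=7 lookahead=$ remaining=[$]
Step 16: reduce E->T. Stack=[E] ptr=7 lookahead=$ remaining=[$]
Step 17: accept. Stack=[E] ptr=7 lookahead=$ remaining=[$]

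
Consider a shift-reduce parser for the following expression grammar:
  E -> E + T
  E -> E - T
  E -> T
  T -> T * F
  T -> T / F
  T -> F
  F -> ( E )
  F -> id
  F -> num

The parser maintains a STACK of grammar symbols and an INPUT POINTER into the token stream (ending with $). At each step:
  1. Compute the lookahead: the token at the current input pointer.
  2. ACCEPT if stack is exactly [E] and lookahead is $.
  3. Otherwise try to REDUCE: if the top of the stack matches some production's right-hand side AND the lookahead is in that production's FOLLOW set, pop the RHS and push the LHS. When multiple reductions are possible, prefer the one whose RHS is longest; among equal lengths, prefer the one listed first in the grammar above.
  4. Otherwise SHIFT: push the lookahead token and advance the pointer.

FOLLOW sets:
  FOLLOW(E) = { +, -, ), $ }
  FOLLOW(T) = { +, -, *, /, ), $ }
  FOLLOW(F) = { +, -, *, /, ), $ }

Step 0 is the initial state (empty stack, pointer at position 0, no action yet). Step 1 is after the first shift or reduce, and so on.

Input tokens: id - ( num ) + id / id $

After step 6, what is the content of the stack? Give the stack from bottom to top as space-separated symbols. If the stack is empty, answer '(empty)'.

Step 1: shift id. Stack=[id] ptr=1 lookahead=- remaining=[- ( num ) + id / id $]
Step 2: reduce F->id. Stack=[F] ptr=1 lookahead=- remaining=[- ( num ) + id / id $]
Step 3: reduce T->F. Stack=[T] ptr=1 lookahead=- remaining=[- ( num ) + id / id $]
Step 4: reduce E->T. Stack=[E] ptr=1 lookahead=- remaining=[- ( num ) + id / id $]
Step 5: shift -. Stack=[E -] ptr=2 lookahead=( remaining=[( num ) + id / id $]
Step 6: shift (. Stack=[E - (] ptr=3 lookahead=num remaining=[num ) + id / id $]

Answer: E - (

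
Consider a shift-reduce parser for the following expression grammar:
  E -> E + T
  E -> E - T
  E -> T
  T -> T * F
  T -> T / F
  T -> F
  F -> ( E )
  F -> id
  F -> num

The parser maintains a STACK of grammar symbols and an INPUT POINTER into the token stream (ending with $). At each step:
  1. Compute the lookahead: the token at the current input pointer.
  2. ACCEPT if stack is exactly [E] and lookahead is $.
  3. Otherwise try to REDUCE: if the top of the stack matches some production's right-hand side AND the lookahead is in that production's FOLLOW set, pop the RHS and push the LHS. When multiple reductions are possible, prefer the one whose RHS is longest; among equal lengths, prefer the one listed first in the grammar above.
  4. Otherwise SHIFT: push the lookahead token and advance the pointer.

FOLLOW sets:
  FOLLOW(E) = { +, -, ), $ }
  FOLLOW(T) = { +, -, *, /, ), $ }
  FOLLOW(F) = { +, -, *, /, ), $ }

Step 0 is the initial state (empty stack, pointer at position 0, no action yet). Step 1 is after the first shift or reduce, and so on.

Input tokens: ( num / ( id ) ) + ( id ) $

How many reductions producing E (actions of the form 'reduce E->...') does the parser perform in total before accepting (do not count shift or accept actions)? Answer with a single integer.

Step 1: shift (. Stack=[(] ptr=1 lookahead=num remaining=[num / ( id ) ) + ( id ) $]
Step 2: shift num. Stack=[( num] ptr=2 lookahead=/ remaining=[/ ( id ) ) + ( id ) $]
Step 3: reduce F->num. Stack=[( F] ptr=2 lookahead=/ remaining=[/ ( id ) ) + ( id ) $]
Step 4: reduce T->F. Stack=[( T] ptr=2 lookahead=/ remaining=[/ ( id ) ) + ( id ) $]
Step 5: shift /. Stack=[( T /] ptr=3 lookahead=( remaining=[( id ) ) + ( id ) $]
Step 6: shift (. Stack=[( T / (] ptr=4 lookahead=id remaining=[id ) ) + ( id ) $]
Step 7: shift id. Stack=[( T / ( id] ptr=5 lookahead=) remaining=[) ) + ( id ) $]
Step 8: reduce F->id. Stack=[( T / ( F] ptr=5 lookahead=) remaining=[) ) + ( id ) $]
Step 9: reduce T->F. Stack=[( T / ( T] ptr=5 lookahead=) remaining=[) ) + ( id ) $]
Step 10: reduce E->T. Stack=[( T / ( E] ptr=5 lookahead=) remaining=[) ) + ( id ) $]
Step 11: shift ). Stack=[( T / ( E )] ptr=6 lookahead=) remaining=[) + ( id ) $]
Step 12: reduce F->( E ). Stack=[( T / F] ptr=6 lookahead=) remaining=[) + ( id ) $]
Step 13: reduce T->T / F. Stack=[( T] ptr=6 lookahead=) remaining=[) + ( id ) $]
Step 14: reduce E->T. Stack=[( E] ptr=6 lookahead=) remaining=[) + ( id ) $]
Step 15: shift ). Stack=[( E )] ptr=7 lookahead=+ remaining=[+ ( id ) $]
Step 16: reduce F->( E ). Stack=[F] ptr=7 lookahead=+ remaining=[+ ( id ) $]
Step 17: reduce T->F. Stack=[T] ptr=7 lookahead=+ remaining=[+ ( id ) $]
Step 18: reduce E->T. Stack=[E] ptr=7 lookahead=+ remaining=[+ ( id ) $]
Step 19: shift +. Stack=[E +] ptr=8 lookahead=( remaining=[( id ) $]
Step 20: shift (. Stack=[E + (] ptr=9 lookahead=id remaining=[id ) $]
Step 21: shift id. Stack=[E + ( id] ptr=10 lookahead=) remaining=[) $]
Step 22: reduce F->id. Stack=[E + ( F] ptr=10 lookahead=) remaining=[) $]
Step 23: reduce T->F. Stack=[E + ( T] ptr=10 lookahead=) remaining=[) $]
Step 24: reduce E->T. Stack=[E + ( E] ptr=10 lookahead=) remaining=[) $]
Step 25: shift ). Stack=[E + ( E )] ptr=11 lookahead=$ remaining=[$]
Step 26: reduce F->( E ). Stack=[E + F] ptr=11 lookahead=$ remaining=[$]
Step 27: reduce T->F. Stack=[E + T] ptr=11 lookahead=$ remaining=[$]
Step 28: reduce E->E + T. Stack=[E] ptr=11 lookahead=$ remaining=[$]
Step 29: accept. Stack=[E] ptr=11 lookahead=$ remaining=[$]

Answer: 5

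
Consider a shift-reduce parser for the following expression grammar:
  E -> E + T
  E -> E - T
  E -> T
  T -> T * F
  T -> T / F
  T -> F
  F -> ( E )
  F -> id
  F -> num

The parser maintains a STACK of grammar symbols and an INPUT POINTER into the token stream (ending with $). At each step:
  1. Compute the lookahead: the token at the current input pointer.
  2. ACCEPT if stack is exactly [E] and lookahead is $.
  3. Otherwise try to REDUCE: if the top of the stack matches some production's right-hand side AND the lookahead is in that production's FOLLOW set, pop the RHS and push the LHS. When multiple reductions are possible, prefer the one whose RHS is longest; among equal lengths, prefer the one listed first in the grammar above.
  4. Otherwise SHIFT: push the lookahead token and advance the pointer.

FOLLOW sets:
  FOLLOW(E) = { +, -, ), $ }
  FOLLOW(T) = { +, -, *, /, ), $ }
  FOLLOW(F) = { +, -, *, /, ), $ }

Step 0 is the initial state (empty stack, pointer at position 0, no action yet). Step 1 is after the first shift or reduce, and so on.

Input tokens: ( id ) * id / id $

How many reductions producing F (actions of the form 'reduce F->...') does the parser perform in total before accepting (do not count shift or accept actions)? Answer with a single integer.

Step 1: shift (. Stack=[(] ptr=1 lookahead=id remaining=[id ) * id / id $]
Step 2: shift id. Stack=[( id] ptr=2 lookahead=) remaining=[) * id / id $]
Step 3: reduce F->id. Stack=[( F] ptr=2 lookahead=) remaining=[) * id / id $]
Step 4: reduce T->F. Stack=[( T] ptr=2 lookahead=) remaining=[) * id / id $]
Step 5: reduce E->T. Stack=[( E] ptr=2 lookahead=) remaining=[) * id / id $]
Step 6: shift ). Stack=[( E )] ptr=3 lookahead=* remaining=[* id / id $]
Step 7: reduce F->( E ). Stack=[F] ptr=3 lookahead=* remaining=[* id / id $]
Step 8: reduce T->F. Stack=[T] ptr=3 lookahead=* remaining=[* id / id $]
Step 9: shift *. Stack=[T *] ptr=4 lookahead=id remaining=[id / id $]
Step 10: shift id. Stack=[T * id] ptr=5 lookahead=/ remaining=[/ id $]
Step 11: reduce F->id. Stack=[T * F] ptr=5 lookahead=/ remaining=[/ id $]
Step 12: reduce T->T * F. Stack=[T] ptr=5 lookahead=/ remaining=[/ id $]
Step 13: shift /. Stack=[T /] ptr=6 lookahead=id remaining=[id $]
Step 14: shift id. Stack=[T / id] ptr=7 lookahead=$ remaining=[$]
Step 15: reduce F->id. Stack=[T / F] ptr=7 lookahead=$ remaining=[$]
Step 16: reduce T->T / F. Stack=[T] ptr=7 lookahead=$ remaining=[$]
Step 17: reduce E->T. Stack=[E] ptr=7 lookahead=$ remaining=[$]
Step 18: accept. Stack=[E] ptr=7 lookahead=$ remaining=[$]

Answer: 4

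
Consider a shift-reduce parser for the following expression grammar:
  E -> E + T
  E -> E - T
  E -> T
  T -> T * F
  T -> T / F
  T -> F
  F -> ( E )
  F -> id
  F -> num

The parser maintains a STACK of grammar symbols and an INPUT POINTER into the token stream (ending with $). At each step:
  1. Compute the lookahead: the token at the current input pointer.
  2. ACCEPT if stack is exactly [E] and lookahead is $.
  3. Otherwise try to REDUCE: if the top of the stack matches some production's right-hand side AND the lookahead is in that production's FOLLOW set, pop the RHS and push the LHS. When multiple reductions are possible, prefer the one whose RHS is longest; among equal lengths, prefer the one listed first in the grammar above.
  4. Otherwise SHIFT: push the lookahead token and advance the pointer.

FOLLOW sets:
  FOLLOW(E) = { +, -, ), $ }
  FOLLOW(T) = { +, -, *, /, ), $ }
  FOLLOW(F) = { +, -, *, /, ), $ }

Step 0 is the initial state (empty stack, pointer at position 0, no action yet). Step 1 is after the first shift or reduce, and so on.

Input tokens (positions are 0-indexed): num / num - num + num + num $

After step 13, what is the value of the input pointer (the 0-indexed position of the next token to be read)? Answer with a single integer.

Step 1: shift num. Stack=[num] ptr=1 lookahead=/ remaining=[/ num - num + num + num $]
Step 2: reduce F->num. Stack=[F] ptr=1 lookahead=/ remaining=[/ num - num + num + num $]
Step 3: reduce T->F. Stack=[T] ptr=1 lookahead=/ remaining=[/ num - num + num + num $]
Step 4: shift /. Stack=[T /] ptr=2 lookahead=num remaining=[num - num + num + num $]
Step 5: shift num. Stack=[T / num] ptr=3 lookahead=- remaining=[- num + num + num $]
Step 6: reduce F->num. Stack=[T / F] ptr=3 lookahead=- remaining=[- num + num + num $]
Step 7: reduce T->T / F. Stack=[T] ptr=3 lookahead=- remaining=[- num + num + num $]
Step 8: reduce E->T. Stack=[E] ptr=3 lookahead=- remaining=[- num + num + num $]
Step 9: shift -. Stack=[E -] ptr=4 lookahead=num remaining=[num + num + num $]
Step 10: shift num. Stack=[E - num] ptr=5 lookahead=+ remaining=[+ num + num $]
Step 11: reduce F->num. Stack=[E - F] ptr=5 lookahead=+ remaining=[+ num + num $]
Step 12: reduce T->F. Stack=[E - T] ptr=5 lookahead=+ remaining=[+ num + num $]
Step 13: reduce E->E - T. Stack=[E] ptr=5 lookahead=+ remaining=[+ num + num $]

Answer: 5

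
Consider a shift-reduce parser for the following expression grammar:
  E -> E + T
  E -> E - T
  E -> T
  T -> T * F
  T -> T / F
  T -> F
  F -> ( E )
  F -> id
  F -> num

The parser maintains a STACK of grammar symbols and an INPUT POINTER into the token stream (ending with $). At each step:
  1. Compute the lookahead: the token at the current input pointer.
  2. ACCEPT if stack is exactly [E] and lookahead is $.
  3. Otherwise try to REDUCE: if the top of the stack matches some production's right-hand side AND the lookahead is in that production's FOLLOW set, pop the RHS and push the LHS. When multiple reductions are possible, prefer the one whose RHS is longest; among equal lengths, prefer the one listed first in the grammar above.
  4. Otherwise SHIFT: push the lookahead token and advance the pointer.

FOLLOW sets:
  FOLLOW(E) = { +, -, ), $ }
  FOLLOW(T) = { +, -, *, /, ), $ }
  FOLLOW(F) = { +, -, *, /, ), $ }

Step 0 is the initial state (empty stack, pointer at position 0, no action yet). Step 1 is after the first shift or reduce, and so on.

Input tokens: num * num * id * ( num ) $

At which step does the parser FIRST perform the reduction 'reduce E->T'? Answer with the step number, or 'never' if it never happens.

Step 1: shift num. Stack=[num] ptr=1 lookahead=* remaining=[* num * id * ( num ) $]
Step 2: reduce F->num. Stack=[F] ptr=1 lookahead=* remaining=[* num * id * ( num ) $]
Step 3: reduce T->F. Stack=[T] ptr=1 lookahead=* remaining=[* num * id * ( num ) $]
Step 4: shift *. Stack=[T *] ptr=2 lookahead=num remaining=[num * id * ( num ) $]
Step 5: shift num. Stack=[T * num] ptr=3 lookahead=* remaining=[* id * ( num ) $]
Step 6: reduce F->num. Stack=[T * F] ptr=3 lookahead=* remaining=[* id * ( num ) $]
Step 7: reduce T->T * F. Stack=[T] ptr=3 lookahead=* remaining=[* id * ( num ) $]
Step 8: shift *. Stack=[T *] ptr=4 lookahead=id remaining=[id * ( num ) $]
Step 9: shift id. Stack=[T * id] ptr=5 lookahead=* remaining=[* ( num ) $]
Step 10: reduce F->id. Stack=[T * F] ptr=5 lookahead=* remaining=[* ( num ) $]
Step 11: reduce T->T * F. Stack=[T] ptr=5 lookahead=* remaining=[* ( num ) $]
Step 12: shift *. Stack=[T *] ptr=6 lookahead=( remaining=[( num ) $]
Step 13: shift (. Stack=[T * (] ptr=7 lookahead=num remaining=[num ) $]
Step 14: shift num. Stack=[T * ( num] ptr=8 lookahead=) remaining=[) $]
Step 15: reduce F->num. Stack=[T * ( F] ptr=8 lookahead=) remaining=[) $]
Step 16: reduce T->F. Stack=[T * ( T] ptr=8 lookahead=) remaining=[) $]
Step 17: reduce E->T. Stack=[T * ( E] ptr=8 lookahead=) remaining=[) $]

Answer: 17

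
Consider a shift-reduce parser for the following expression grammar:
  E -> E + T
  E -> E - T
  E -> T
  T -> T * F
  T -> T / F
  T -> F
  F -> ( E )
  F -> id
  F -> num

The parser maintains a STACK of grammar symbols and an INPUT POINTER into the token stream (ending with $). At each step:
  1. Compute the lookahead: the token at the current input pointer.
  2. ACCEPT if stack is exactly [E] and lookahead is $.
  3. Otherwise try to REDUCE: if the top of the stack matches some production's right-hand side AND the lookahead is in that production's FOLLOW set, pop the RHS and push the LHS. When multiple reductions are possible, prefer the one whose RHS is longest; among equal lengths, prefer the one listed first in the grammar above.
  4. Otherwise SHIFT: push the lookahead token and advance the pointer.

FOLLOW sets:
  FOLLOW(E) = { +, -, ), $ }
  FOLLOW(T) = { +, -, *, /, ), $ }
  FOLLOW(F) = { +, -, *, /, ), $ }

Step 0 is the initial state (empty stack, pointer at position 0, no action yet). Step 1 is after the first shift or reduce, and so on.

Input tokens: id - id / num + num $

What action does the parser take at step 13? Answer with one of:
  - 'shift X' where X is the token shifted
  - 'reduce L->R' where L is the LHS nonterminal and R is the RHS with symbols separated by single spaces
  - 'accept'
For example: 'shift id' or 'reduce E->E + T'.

Answer: reduce E->E - T

Derivation:
Step 1: shift id. Stack=[id] ptr=1 lookahead=- remaining=[- id / num + num $]
Step 2: reduce F->id. Stack=[F] ptr=1 lookahead=- remaining=[- id / num + num $]
Step 3: reduce T->F. Stack=[T] ptr=1 lookahead=- remaining=[- id / num + num $]
Step 4: reduce E->T. Stack=[E] ptr=1 lookahead=- remaining=[- id / num + num $]
Step 5: shift -. Stack=[E -] ptr=2 lookahead=id remaining=[id / num + num $]
Step 6: shift id. Stack=[E - id] ptr=3 lookahead=/ remaining=[/ num + num $]
Step 7: reduce F->id. Stack=[E - F] ptr=3 lookahead=/ remaining=[/ num + num $]
Step 8: reduce T->F. Stack=[E - T] ptr=3 lookahead=/ remaining=[/ num + num $]
Step 9: shift /. Stack=[E - T /] ptr=4 lookahead=num remaining=[num + num $]
Step 10: shift num. Stack=[E - T / num] ptr=5 lookahead=+ remaining=[+ num $]
Step 11: reduce F->num. Stack=[E - T / F] ptr=5 lookahead=+ remaining=[+ num $]
Step 12: reduce T->T / F. Stack=[E - T] ptr=5 lookahead=+ remaining=[+ num $]
Step 13: reduce E->E - T. Stack=[E] ptr=5 lookahead=+ remaining=[+ num $]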